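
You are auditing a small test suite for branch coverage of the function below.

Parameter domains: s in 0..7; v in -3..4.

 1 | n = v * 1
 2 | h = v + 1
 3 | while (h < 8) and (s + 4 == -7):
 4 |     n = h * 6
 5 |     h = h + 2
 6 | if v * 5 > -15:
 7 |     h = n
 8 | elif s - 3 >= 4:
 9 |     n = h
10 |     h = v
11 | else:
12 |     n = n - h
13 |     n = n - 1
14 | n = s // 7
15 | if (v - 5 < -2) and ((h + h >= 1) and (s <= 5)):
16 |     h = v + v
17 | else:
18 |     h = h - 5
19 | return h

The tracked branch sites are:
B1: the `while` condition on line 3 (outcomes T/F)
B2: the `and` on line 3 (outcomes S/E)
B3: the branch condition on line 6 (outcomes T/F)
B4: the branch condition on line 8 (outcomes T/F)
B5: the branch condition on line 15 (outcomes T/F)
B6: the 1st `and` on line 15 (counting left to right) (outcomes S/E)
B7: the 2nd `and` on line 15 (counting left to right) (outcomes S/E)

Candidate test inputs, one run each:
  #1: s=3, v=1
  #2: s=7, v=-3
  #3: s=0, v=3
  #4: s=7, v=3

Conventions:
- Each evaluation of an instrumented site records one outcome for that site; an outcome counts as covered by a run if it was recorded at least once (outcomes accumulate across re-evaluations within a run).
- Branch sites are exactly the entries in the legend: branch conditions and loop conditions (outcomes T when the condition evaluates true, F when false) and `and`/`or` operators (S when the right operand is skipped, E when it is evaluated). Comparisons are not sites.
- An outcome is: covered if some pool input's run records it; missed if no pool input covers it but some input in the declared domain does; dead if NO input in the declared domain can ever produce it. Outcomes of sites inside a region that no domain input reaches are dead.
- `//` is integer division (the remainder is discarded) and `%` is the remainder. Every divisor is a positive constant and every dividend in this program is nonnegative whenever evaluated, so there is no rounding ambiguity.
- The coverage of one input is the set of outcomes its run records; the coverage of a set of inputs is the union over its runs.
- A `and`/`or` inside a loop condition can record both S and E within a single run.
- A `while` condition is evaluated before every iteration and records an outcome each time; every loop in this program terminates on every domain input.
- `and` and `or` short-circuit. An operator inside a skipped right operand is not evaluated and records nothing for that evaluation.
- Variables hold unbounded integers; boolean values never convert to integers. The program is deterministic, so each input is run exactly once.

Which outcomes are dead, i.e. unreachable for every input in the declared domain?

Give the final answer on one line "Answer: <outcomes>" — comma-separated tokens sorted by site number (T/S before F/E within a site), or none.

running all 64 domain inputs and tallying outcomes:
  B1=T: no domain input ever produces it -> dead
  B2=S: no domain input ever produces it -> dead
  reachable outcomes have witnesses, e.g. B1=F (e.g. s=0, v=-3), B2=E (e.g. s=0, v=-3), B3=T (e.g. s=0, v=-2), B3=F (e.g. s=0, v=-3)

Answer: B1=T, B2=S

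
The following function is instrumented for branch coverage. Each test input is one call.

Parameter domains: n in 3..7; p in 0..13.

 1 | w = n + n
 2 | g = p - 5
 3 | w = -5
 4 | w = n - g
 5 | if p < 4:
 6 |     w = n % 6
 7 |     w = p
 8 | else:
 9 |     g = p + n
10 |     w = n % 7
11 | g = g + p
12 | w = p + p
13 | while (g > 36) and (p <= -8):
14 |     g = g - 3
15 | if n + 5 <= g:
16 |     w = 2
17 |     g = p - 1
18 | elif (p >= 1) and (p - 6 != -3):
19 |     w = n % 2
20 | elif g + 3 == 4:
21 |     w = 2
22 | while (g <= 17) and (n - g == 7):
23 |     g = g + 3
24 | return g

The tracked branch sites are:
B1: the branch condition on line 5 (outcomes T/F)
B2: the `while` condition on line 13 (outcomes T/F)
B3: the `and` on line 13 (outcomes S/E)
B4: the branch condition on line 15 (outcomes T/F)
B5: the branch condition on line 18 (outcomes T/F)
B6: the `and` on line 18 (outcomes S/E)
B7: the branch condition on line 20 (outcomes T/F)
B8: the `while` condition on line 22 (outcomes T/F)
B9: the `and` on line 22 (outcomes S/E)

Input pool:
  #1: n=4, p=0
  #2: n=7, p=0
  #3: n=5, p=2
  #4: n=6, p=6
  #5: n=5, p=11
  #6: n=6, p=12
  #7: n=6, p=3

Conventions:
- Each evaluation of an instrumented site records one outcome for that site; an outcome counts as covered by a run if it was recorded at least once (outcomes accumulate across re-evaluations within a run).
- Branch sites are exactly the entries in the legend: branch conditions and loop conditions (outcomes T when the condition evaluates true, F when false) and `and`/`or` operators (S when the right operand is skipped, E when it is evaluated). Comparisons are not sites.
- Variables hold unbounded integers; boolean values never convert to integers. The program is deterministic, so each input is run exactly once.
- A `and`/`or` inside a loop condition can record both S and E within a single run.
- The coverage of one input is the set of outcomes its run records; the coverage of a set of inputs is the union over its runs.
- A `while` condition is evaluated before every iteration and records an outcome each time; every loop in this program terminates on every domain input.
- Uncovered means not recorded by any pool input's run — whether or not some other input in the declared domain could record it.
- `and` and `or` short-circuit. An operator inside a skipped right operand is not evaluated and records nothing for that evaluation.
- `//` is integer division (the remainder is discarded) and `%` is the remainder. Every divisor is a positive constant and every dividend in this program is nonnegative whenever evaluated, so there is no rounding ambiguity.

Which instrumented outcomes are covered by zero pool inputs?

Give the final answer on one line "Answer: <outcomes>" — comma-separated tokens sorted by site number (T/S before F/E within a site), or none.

#1 (n=4, p=0) -> B1->T, B3->S, B2->F, B4->F, B6->S, B5->F, B7->F, B9->E, B8->F; covered: B1=T, B2=F, B3=S, B4=F, B5=F, B6=S, B7=F, B8=F, B9=E
#2 (n=7, p=0) -> B1->T, B3->S, B2->F, B4->F, B6->S, B5->F, B7->F, B9->E, B8->F; covered: B1=T, B2=F, B3=S, B4=F, B5=F, B6=S, B7=F, B8=F, B9=E
#3 (n=5, p=2) -> B1->T, B3->S, B2->F, B4->F, B6->E, B5->T, B9->E, B8->F; covered: B1=T, B2=F, B3=S, B4=F, B5=T, B6=E, B8=F, B9=E
#4 (n=6, p=6) -> B1->F, B3->S, B2->F, B4->T, B9->E, B8->F; covered: B1=F, B2=F, B3=S, B4=T, B8=F, B9=E
#5 (n=5, p=11) -> B1->F, B3->S, B2->F, B4->T, B9->E, B8->F; covered: B1=F, B2=F, B3=S, B4=T, B8=F, B9=E
#6 (n=6, p=12) -> B1->F, B3->S, B2->F, B4->T, B9->E, B8->F; covered: B1=F, B2=F, B3=S, B4=T, B8=F, B9=E
#7 (n=6, p=3) -> B1->T, B3->S, B2->F, B4->F, B6->E, B5->F, B7->T, B9->E, B8->F; covered: B1=T, B2=F, B3=S, B4=F, B5=F, B6=E, B7=T, B8=F, B9=E
union over the pool: B1=T, B1=F, B2=F, B3=S, B4=T, B4=F, B5=T, B5=F, B6=S, B6=E, B7=T, B7=F, B8=F, B9=E
uncovered (4 of 18): B2=T, B3=E, B8=T, B9=S

Answer: B2=T, B3=E, B8=T, B9=S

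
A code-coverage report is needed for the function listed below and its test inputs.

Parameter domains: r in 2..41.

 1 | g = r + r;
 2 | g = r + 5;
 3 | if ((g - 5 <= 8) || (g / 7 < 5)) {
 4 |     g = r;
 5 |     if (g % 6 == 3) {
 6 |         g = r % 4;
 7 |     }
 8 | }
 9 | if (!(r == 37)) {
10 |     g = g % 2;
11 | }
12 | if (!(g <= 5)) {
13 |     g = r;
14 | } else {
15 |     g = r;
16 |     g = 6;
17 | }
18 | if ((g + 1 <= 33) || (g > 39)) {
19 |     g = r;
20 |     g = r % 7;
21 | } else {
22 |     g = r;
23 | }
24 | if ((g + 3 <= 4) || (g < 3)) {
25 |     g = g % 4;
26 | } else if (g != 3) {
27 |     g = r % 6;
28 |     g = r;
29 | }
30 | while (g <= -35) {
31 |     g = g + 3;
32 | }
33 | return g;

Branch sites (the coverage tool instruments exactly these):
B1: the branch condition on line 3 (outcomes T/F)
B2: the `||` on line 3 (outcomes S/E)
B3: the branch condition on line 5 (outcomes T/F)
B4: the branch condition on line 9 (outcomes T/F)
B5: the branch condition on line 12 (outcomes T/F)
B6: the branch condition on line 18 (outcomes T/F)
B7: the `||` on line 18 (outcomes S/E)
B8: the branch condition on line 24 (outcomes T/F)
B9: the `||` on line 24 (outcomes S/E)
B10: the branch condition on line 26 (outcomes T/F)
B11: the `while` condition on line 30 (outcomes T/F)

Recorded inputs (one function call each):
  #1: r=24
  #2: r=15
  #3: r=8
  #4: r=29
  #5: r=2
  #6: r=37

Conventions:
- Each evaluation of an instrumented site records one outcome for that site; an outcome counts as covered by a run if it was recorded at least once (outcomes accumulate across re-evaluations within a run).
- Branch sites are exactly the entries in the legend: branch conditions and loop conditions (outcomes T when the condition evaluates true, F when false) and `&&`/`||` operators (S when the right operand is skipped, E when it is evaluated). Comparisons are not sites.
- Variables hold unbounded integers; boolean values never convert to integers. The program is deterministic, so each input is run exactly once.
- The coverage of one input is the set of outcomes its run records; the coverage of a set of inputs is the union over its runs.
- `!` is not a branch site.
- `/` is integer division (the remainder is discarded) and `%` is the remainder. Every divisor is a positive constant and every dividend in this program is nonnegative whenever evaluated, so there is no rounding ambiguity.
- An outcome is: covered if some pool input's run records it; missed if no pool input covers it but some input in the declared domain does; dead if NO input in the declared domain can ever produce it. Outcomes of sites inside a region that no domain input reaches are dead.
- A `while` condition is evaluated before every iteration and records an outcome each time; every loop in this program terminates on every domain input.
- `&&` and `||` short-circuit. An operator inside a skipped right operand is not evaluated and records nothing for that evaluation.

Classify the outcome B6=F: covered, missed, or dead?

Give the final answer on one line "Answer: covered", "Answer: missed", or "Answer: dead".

B6=F is recorded by pool input(s) 6 -> covered

Answer: covered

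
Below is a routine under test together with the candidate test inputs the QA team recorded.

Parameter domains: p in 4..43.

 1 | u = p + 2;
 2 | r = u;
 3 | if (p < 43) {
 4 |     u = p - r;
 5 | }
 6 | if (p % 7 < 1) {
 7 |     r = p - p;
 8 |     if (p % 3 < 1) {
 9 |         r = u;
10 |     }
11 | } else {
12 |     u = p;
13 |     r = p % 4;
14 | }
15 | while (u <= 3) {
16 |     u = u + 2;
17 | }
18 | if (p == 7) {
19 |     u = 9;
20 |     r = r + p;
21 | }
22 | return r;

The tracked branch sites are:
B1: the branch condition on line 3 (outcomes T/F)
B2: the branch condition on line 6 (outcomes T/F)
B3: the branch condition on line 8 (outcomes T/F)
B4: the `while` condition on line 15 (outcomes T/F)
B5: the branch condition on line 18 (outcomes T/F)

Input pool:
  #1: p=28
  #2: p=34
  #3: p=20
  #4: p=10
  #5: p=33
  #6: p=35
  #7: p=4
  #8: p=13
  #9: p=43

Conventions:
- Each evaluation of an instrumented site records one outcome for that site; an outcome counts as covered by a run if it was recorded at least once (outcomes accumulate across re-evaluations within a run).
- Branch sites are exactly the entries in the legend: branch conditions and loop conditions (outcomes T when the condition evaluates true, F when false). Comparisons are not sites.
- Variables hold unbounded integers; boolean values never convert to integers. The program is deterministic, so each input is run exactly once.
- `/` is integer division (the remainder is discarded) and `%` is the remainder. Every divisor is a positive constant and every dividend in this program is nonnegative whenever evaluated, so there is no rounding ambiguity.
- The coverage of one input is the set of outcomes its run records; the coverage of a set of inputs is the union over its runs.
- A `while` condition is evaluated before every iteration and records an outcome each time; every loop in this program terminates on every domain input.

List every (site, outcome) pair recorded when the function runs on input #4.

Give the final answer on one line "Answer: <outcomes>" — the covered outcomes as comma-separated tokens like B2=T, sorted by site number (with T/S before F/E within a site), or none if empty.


Event log for input #4 (p=10):
  B1->T, B2->F, B4->F, B5->F
collecting distinct outcomes: B1=T, B2=F, B4=F, B5=F
Answer: B1=T, B2=F, B4=F, B5=F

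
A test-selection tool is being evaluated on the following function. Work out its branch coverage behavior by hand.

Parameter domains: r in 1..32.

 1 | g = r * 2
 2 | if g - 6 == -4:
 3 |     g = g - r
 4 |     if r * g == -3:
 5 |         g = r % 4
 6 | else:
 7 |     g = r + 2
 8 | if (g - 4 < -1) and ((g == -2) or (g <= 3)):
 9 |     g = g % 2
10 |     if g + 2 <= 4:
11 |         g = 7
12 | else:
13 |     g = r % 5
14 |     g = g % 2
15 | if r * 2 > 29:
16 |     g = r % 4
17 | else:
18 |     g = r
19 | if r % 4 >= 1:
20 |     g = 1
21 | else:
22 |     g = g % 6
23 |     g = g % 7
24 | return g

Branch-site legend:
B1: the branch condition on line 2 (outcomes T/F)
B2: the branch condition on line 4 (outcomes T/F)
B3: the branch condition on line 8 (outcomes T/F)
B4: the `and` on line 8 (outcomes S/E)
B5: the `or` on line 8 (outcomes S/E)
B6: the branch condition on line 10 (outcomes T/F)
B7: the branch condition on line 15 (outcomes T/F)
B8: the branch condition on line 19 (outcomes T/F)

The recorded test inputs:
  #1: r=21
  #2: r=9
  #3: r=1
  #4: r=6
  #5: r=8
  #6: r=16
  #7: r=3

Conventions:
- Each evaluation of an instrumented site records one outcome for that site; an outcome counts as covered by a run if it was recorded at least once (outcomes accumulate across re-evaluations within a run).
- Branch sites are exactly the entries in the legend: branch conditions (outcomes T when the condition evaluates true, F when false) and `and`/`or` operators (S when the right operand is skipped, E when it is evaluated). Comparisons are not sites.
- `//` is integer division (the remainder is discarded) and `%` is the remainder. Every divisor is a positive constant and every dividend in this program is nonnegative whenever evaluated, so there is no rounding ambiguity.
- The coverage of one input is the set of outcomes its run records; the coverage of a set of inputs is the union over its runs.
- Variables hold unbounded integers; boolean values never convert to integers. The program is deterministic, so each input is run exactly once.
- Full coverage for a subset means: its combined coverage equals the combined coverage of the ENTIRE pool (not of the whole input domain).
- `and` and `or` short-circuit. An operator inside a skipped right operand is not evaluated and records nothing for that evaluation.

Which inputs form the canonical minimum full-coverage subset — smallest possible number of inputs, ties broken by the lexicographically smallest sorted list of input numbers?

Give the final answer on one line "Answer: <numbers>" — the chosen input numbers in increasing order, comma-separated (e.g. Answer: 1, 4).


input #1 (r=21): events B1->F, B4->S, B3->F, B7->T, B8->T; covers B1=F, B3=F, B4=S, B7=T, B8=T
input #2 (r=9): events B1->F, B4->S, B3->F, B7->F, B8->T; covers B1=F, B3=F, B4=S, B7=F, B8=T
input #3 (r=1): events B1->T, B2->F, B4->E, B5->E, B3->T, B6->T, B7->F, B8->T; covers B1=T, B2=F, B3=T, B4=E, B5=E, B6=T, B7=F, B8=T
input #4 (r=6): events B1->F, B4->S, B3->F, B7->F, B8->T; covers B1=F, B3=F, B4=S, B7=F, B8=T
input #5 (r=8): events B1->F, B4->S, B3->F, B7->F, B8->F; covers B1=F, B3=F, B4=S, B7=F, B8=F
input #6 (r=16): events B1->F, B4->S, B3->F, B7->T, B8->F; covers B1=F, B3=F, B4=S, B7=T, B8=F
input #7 (r=3): events B1->F, B4->S, B3->F, B7->F, B8->T; covers B1=F, B3=F, B4=S, B7=F, B8=T
union over all inputs: B1=T, B1=F, B2=F, B3=T, B3=F, B4=S, B4=E, B5=E, B6=T, B7=T, B7=F, B8=T, B8=F (13 outcomes)
every size-1 subset falls short of the 13 outcomes (best: 8/13)
the canonical winner is {3, 6}: size 2, full 13-outcome coverage, earliest index list among size-2 covers
Answer: 3, 6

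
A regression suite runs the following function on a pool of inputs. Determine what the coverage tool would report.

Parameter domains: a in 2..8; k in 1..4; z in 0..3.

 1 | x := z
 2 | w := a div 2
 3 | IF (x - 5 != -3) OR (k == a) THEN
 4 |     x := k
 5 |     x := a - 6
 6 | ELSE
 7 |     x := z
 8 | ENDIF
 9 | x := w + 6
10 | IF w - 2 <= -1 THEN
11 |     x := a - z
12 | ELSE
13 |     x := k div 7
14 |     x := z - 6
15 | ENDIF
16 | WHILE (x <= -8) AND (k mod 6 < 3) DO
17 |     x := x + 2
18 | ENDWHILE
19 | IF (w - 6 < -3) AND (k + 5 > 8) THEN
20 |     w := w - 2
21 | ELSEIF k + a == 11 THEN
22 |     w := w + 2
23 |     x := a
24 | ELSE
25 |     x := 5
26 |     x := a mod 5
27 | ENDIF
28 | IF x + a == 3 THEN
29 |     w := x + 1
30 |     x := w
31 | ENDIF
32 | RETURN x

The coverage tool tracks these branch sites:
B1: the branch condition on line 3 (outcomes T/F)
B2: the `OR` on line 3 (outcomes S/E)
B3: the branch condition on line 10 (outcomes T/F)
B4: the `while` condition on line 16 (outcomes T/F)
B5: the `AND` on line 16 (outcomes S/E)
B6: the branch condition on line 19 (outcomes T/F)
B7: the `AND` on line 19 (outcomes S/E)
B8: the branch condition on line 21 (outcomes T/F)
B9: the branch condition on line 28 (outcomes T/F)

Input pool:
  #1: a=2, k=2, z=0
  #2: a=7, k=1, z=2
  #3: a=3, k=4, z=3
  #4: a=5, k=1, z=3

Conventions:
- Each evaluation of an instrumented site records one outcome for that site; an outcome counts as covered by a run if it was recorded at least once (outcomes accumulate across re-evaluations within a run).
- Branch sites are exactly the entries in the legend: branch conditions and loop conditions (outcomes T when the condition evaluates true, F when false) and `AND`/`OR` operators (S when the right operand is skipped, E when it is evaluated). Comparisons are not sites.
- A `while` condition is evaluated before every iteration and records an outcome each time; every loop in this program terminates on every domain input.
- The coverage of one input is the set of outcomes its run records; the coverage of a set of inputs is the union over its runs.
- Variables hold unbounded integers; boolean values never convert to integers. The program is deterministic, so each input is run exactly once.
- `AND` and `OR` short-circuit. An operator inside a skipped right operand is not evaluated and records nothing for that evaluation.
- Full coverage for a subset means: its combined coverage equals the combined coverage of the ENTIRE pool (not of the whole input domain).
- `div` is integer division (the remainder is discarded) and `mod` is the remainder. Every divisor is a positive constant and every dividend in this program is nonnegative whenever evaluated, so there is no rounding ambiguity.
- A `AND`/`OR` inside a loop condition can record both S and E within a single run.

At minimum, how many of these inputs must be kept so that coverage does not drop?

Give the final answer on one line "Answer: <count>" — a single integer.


input #1, a=2, k=2, z=0: events B2->S, B1->T, B3->T, B5->S, B4->F, B7->E, B6->F, B8->F, B9->F; outcomes B1=T, B2=S, B3=T, B4=F, B5=S, B6=F, B7=E, B8=F, B9=F
input #2, a=7, k=1, z=2: events B2->E, B1->F, B3->F, B5->S, B4->F, B7->S, B6->F, B8->F, B9->F; outcomes B1=F, B2=E, B3=F, B4=F, B5=S, B6=F, B7=S, B8=F, B9=F
input #3, a=3, k=4, z=3: events B2->S, B1->T, B3->T, B5->S, B4->F, B7->E, B6->T, B9->T; outcomes B1=T, B2=S, B3=T, B4=F, B5=S, B6=T, B7=E, B9=T
input #4, a=5, k=1, z=3: events B2->S, B1->T, B3->F, B5->S, B4->F, B7->E, B6->F, B8->F, B9->F; outcomes B1=T, B2=S, B3=F, B4=F, B5=S, B6=F, B7=E, B8=F, B9=F
the full pool covers 15 outcomes: B1=T, B1=F, B2=S, B2=E, B3=T, B3=F, B4=F, B5=S, B6=T, B6=F, B7=S, B7=E, B8=F, B9=T, B9=F
every size-1 subset falls short of the 15 outcomes (best: 9/15)
inputs {2, 3} (size 2) cover everything; no size-2 subset with a lexicographically smaller index list covers all 15
Answer: 2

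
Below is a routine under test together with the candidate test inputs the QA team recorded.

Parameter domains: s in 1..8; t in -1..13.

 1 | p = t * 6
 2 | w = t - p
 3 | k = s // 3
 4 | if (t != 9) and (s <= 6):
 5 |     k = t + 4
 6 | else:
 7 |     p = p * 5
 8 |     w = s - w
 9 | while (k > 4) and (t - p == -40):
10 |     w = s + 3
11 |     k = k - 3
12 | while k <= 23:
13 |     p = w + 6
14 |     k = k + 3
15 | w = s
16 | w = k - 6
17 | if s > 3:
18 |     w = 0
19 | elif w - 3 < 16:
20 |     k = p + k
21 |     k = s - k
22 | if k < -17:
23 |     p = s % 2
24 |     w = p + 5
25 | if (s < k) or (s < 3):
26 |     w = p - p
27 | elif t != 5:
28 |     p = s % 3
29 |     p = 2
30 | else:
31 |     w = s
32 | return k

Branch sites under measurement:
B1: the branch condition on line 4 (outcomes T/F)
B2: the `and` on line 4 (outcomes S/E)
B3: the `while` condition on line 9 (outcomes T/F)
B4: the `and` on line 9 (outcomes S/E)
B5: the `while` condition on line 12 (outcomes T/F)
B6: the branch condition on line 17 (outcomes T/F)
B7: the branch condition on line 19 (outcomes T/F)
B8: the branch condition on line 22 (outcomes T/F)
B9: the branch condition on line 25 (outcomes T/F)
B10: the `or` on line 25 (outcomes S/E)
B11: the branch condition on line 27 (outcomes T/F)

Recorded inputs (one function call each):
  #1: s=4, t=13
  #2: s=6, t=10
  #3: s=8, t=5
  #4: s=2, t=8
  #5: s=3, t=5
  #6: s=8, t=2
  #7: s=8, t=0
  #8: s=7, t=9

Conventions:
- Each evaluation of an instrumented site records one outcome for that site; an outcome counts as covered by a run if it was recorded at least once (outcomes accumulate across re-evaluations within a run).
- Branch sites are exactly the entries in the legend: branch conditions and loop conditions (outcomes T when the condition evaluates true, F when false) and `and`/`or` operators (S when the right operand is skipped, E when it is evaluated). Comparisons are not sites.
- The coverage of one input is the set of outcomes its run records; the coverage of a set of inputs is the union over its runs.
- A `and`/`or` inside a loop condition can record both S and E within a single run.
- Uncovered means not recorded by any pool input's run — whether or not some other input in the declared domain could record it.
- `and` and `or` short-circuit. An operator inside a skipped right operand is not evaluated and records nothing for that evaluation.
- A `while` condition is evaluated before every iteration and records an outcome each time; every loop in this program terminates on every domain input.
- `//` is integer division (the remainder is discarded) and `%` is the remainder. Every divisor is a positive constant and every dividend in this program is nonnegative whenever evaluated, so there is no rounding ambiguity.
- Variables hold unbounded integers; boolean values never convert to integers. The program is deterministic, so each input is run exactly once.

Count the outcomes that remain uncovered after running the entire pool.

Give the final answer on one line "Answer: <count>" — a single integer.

input #1, s=4, t=13: outcomes B1=T, B2=E, B3=F, B4=E, B5=T, B5=F, B6=T, B8=F, B9=T, B10=S
input #2, s=6, t=10: outcomes B1=T, B2=E, B3=F, B4=E, B5=T, B5=F, B6=T, B8=F, B9=T, B10=S
input #3, s=8, t=5: outcomes B1=F, B2=E, B3=F, B4=S, B5=T, B5=F, B6=T, B8=F, B9=T, B10=S
input #4, s=2, t=8: outcomes B1=T, B2=E, B3=T, B3=F, B4=S, B4=E, B5=T, B5=F, B6=F, B7=T, B8=T, B9=T, B10=E
input #5, s=3, t=5: outcomes B1=T, B2=E, B3=F, B4=E, B5=T, B5=F, B6=F, B7=T, B8=F, B9=F, B10=E, B11=F
input #6, s=8, t=2: outcomes B1=F, B2=E, B3=F, B4=S, B5=T, B5=F, B6=T, B8=F, B9=T, B10=S
input #7, s=8, t=0: outcomes B1=F, B2=E, B3=F, B4=S, B5=T, B5=F, B6=T, B8=F, B9=T, B10=S
input #8, s=7, t=9: outcomes B1=F, B2=S, B3=F, B4=S, B5=T, B5=F, B6=T, B8=F, B9=T, B10=S
union over the pool: B1=T, B1=F, B2=S, B2=E, B3=T, B3=F, B4=S, B4=E, B5=T, B5=F, B6=T, B6=F, B7=T, B8=T, B8=F, B9=T, B9=F, B10=S, B10=E, B11=F
uncovered (2 of 22): B7=F, B11=T

Answer: 2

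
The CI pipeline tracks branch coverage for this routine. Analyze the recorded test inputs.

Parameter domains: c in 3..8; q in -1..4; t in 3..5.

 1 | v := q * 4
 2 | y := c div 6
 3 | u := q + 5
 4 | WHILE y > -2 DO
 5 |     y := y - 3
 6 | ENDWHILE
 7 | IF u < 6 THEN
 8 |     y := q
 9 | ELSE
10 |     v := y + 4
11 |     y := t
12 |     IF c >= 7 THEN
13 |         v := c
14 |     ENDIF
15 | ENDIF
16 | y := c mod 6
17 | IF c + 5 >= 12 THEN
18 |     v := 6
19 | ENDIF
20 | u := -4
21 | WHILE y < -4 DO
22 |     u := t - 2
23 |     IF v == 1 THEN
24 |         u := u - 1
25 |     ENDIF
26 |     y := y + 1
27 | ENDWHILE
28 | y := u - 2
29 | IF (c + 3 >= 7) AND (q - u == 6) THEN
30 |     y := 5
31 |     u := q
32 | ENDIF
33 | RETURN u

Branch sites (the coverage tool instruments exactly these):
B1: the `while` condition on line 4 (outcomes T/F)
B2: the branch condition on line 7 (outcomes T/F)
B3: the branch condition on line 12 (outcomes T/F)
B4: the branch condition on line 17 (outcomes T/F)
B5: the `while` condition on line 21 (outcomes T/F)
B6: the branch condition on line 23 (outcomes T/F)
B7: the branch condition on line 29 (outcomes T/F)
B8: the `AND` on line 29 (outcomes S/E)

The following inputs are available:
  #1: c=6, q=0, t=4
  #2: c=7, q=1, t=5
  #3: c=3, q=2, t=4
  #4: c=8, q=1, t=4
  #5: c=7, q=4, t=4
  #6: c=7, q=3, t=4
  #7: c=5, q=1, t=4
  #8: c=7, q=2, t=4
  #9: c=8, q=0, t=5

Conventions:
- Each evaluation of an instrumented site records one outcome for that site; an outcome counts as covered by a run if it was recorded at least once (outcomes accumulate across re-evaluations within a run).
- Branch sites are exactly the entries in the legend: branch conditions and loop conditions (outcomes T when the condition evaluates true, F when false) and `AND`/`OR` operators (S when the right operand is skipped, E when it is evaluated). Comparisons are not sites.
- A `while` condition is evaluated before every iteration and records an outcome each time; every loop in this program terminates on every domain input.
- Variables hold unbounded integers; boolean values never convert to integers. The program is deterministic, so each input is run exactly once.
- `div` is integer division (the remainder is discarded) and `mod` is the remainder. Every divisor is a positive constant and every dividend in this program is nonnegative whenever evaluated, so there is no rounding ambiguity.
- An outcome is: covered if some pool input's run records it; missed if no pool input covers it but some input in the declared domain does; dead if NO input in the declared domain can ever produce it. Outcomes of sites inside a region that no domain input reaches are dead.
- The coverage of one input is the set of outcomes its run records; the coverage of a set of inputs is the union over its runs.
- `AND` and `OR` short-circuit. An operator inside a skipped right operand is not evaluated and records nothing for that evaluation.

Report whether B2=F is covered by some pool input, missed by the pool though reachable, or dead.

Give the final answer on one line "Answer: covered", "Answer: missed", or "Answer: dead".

B2=F is recorded by pool input(s) 2, 3, 4, 5, 6, 7, 8 -> covered

Answer: covered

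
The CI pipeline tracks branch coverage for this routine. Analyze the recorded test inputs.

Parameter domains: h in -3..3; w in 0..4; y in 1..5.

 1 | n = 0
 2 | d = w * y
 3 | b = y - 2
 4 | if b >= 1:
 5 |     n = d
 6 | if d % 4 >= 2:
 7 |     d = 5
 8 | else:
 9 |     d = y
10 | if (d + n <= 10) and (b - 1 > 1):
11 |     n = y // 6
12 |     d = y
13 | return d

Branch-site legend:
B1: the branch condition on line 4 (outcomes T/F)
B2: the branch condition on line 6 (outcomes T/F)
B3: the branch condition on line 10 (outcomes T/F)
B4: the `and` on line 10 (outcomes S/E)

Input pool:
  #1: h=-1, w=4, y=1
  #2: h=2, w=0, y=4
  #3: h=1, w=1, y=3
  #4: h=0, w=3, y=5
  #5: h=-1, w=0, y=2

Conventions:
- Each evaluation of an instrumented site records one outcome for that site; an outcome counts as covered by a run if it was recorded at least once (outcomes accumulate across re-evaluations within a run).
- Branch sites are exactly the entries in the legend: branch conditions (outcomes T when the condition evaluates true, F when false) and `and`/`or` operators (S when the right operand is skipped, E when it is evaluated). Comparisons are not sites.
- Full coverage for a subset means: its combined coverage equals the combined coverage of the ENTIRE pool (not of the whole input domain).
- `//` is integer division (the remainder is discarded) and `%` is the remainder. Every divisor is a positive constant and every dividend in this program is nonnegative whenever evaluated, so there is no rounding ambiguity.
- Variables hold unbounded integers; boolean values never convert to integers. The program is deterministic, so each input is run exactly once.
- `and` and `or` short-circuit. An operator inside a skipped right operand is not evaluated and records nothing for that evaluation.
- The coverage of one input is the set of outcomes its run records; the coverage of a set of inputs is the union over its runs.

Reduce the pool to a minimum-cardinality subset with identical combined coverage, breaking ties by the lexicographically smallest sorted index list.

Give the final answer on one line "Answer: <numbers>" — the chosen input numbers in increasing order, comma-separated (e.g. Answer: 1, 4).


#1 (h=-1, w=4, y=1) -> B1->F, B2->F, B4->E, B3->F; covered: B1=F, B2=F, B3=F, B4=E
#2 (h=2, w=0, y=4) -> B1->T, B2->F, B4->E, B3->F; covered: B1=T, B2=F, B3=F, B4=E
#3 (h=1, w=1, y=3) -> B1->T, B2->T, B4->E, B3->F; covered: B1=T, B2=T, B3=F, B4=E
#4 (h=0, w=3, y=5) -> B1->T, B2->T, B4->S, B3->F; covered: B1=T, B2=T, B3=F, B4=S
#5 (h=-1, w=0, y=2) -> B1->F, B2->F, B4->E, B3->F; covered: B1=F, B2=F, B3=F, B4=E
the full pool covers 7 outcomes: B1=T, B1=F, B2=T, B2=F, B3=F, B4=S, B4=E
checked all size-1 subsets: none covers 7 outcomes (max 4/7)
at size 2, {1, 4} reaches all 7 outcomes; every lexicographically earlier size-2 subset fails
Answer: 1, 4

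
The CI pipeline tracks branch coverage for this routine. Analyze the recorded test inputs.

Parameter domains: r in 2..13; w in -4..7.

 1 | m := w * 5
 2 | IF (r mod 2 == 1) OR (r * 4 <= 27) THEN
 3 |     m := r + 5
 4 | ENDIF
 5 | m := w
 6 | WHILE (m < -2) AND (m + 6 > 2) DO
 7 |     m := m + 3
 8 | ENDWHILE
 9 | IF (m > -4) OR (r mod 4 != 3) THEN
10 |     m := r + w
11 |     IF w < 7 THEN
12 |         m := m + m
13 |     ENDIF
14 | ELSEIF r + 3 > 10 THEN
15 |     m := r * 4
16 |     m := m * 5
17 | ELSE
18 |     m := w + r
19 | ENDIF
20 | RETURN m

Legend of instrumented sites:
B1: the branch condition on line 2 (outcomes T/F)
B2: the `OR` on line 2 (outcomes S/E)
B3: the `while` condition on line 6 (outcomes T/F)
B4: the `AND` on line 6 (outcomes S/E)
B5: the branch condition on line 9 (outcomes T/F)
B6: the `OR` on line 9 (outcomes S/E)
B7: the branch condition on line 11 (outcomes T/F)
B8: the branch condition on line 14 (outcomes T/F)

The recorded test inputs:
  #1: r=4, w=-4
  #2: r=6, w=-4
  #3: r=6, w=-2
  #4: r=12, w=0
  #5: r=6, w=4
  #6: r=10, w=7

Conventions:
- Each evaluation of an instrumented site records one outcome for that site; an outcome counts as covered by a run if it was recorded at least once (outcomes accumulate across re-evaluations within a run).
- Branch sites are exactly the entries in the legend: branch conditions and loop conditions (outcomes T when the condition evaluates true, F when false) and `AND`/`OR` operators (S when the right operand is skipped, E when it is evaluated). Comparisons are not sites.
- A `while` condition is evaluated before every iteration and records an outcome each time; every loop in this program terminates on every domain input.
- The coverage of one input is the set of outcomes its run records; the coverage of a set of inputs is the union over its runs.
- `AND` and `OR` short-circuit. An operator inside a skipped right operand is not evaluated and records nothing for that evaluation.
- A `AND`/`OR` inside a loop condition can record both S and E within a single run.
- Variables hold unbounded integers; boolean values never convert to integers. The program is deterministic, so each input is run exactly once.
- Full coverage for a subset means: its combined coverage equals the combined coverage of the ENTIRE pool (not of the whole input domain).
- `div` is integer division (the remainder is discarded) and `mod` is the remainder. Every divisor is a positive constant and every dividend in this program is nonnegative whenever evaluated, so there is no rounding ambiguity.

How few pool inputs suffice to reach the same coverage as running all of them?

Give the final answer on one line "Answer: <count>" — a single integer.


run #1 (r=4, w=-4) runs B2->E, B1->T, B4->E, B3->F, B6->E, B5->T, B7->T; records B1=T, B2=E, B3=F, B4=E, B5=T, B6=E, B7=T
run #2 (r=6, w=-4) runs B2->E, B1->T, B4->E, B3->F, B6->E, B5->T, B7->T; records B1=T, B2=E, B3=F, B4=E, B5=T, B6=E, B7=T
run #3 (r=6, w=-2) runs B2->E, B1->T, B4->S, B3->F, B6->S, B5->T, B7->T; records B1=T, B2=E, B3=F, B4=S, B5=T, B6=S, B7=T
run #4 (r=12, w=0) runs B2->E, B1->F, B4->S, B3->F, B6->S, B5->T, B7->T; records B1=F, B2=E, B3=F, B4=S, B5=T, B6=S, B7=T
run #5 (r=6, w=4) runs B2->E, B1->T, B4->S, B3->F, B6->S, B5->T, B7->T; records B1=T, B2=E, B3=F, B4=S, B5=T, B6=S, B7=T
run #6 (r=10, w=7) runs B2->E, B1->F, B4->S, B3->F, B6->S, B5->T, B7->F; records B1=F, B2=E, B3=F, B4=S, B5=T, B6=S, B7=F
the full pool covers 11 outcomes: B1=T, B1=F, B2=E, B3=F, B4=S, B4=E, B5=T, B6=S, B6=E, B7=T, B7=F
every size-1 subset falls short of the 11 outcomes (best: 7/11)
the canonical winner is {1, 6}: size 2, full 11-outcome coverage, earliest index list among size-2 covers
Answer: 2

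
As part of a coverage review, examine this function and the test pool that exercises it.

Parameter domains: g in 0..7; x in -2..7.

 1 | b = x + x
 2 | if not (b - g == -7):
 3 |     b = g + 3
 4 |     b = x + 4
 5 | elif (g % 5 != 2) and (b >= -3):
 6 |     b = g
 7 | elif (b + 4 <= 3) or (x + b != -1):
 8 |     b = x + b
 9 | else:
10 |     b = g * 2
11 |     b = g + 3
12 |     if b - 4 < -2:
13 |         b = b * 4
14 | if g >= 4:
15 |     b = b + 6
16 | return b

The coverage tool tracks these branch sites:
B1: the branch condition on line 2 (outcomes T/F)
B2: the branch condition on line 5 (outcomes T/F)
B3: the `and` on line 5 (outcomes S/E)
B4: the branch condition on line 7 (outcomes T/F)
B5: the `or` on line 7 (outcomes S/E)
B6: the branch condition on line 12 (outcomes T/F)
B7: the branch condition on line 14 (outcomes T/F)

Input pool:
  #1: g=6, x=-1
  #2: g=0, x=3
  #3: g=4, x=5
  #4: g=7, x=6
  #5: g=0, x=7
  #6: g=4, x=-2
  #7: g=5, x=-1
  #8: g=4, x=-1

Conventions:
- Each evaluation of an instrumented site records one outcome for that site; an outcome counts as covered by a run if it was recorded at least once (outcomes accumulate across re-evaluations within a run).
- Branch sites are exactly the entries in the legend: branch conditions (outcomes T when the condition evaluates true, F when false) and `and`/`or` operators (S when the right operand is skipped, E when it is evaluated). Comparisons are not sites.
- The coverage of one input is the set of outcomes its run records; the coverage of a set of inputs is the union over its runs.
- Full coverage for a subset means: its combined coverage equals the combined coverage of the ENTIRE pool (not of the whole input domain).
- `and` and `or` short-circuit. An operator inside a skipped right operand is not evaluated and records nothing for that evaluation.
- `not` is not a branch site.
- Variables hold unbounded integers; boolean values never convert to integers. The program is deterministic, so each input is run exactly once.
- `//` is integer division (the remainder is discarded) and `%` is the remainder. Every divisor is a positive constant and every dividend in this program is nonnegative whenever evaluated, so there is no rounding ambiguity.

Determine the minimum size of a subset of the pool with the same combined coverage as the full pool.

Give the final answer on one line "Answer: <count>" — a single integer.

input #1 (g=6, x=-1): events B1->T, B7->T; covers B1=T, B7=T
input #2 (g=0, x=3): events B1->T, B7->F; covers B1=T, B7=F
input #3 (g=4, x=5): events B1->T, B7->T; covers B1=T, B7=T
input #4 (g=7, x=6): events B1->T, B7->T; covers B1=T, B7=T
input #5 (g=0, x=7): events B1->T, B7->F; covers B1=T, B7=F
input #6 (g=4, x=-2): events B1->T, B7->T; covers B1=T, B7=T
input #7 (g=5, x=-1): events B1->F, B3->E, B2->T, B7->T; covers B1=F, B2=T, B3=E, B7=T
input #8 (g=4, x=-1): events B1->T, B7->T; covers B1=T, B7=T
together the pool reaches 6 outcomes: B1=T, B1=F, B2=T, B3=E, B7=T, B7=F
every size-1 subset falls short of the 6 outcomes (best: 4/6)
size 2: inputs {2, 7} cover all 6 outcomes, and no lexicographically smaller subset of this size does

Answer: 2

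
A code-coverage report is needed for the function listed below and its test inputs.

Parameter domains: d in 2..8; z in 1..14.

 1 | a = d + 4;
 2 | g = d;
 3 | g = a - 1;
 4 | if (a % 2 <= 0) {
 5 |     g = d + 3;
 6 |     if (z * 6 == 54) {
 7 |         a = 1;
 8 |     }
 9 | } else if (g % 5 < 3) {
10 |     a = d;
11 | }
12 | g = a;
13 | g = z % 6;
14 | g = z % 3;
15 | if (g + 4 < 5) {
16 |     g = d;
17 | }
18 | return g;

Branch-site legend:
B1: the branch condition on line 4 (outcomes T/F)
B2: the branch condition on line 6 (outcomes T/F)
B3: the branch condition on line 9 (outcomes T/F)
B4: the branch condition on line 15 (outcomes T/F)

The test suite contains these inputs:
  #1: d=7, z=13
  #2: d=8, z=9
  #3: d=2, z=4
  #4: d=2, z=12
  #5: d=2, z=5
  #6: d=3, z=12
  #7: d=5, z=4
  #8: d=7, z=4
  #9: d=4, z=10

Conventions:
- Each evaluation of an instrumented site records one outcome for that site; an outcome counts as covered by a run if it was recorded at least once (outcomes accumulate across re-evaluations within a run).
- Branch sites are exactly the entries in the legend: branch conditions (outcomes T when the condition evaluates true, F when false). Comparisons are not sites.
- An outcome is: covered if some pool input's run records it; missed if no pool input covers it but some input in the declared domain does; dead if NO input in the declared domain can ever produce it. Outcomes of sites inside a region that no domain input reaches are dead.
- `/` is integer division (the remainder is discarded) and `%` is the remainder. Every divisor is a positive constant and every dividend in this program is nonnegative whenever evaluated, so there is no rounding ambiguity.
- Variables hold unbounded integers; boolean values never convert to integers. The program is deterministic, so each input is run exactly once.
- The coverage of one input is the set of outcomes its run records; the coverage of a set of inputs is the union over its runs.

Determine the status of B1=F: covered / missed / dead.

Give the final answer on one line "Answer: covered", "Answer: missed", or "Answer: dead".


B1=F is recorded by pool input(s) 1, 6, 7, 8 -> covered
Answer: covered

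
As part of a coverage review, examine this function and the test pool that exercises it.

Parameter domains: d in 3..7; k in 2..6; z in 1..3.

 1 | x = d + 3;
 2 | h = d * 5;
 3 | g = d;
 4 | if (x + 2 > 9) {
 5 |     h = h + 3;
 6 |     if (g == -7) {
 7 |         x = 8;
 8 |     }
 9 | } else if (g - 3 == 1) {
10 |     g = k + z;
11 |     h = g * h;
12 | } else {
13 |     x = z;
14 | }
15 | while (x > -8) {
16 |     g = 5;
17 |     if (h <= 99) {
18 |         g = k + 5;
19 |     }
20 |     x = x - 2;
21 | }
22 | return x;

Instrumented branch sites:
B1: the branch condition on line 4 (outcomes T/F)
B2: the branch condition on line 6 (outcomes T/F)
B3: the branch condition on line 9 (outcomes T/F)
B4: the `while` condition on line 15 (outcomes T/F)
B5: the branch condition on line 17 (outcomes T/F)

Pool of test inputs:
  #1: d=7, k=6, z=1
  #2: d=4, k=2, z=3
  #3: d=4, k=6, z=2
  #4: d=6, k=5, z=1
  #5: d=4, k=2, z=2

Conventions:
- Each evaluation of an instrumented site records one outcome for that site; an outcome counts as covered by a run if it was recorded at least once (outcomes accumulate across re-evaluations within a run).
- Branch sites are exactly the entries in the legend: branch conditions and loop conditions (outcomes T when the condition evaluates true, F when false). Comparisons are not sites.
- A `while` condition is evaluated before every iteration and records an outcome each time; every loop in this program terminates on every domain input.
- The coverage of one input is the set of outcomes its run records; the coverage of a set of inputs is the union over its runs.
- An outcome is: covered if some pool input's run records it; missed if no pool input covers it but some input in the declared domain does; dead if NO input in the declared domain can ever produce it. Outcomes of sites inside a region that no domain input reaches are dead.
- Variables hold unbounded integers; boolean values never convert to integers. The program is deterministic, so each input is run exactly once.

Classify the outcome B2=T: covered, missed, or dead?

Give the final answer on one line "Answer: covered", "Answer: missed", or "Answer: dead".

no pool input records B2=T
checking all 75 inputs in the declared domain: B2=T is never recorded -> dead

Answer: dead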